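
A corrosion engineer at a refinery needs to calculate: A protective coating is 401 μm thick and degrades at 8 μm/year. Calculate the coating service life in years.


Service life = thickness / degradation rate
Life = 401 / 8 = 50.1 years

50.1 years


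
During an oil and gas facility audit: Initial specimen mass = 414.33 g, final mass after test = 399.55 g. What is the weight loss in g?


Weight loss = initial − final
WL = 414.33 − 399.55 = 14.78 g

14.78 g


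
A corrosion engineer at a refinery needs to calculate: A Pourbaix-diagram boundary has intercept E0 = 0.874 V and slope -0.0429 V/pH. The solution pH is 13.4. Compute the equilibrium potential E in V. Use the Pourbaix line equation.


Apply the Pourbaix line equation: E = E0 + slope*pH
E = 0.874 + (-0.0429)*13.4 = 0.874 + (-0.57486) = 0.29914 V
Rounded to 3 decimal places: E = 0.299 V

0.299 V


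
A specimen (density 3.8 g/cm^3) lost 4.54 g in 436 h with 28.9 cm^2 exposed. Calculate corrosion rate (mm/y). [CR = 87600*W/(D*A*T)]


Apply the mm/y weight-loss relation: CR = 87600 * W / (D * A * T)
Numerator: 87600 * 4.54 = 397704.0
Denominator: 3.8 * 28.9 * 436 = 47881.52
CR = 397704.0 / 47881.52 = 8.306002 mm/y

8.306002 mm/y


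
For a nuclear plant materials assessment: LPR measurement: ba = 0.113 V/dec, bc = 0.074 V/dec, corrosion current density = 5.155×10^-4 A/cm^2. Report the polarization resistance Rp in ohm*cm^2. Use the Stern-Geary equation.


Apply the Stern-Geary equation: Rp = ba*bc / (2.303*icorr*(ba+bc))
ba*bc = 0.113*0.074 = 0.008362
ba+bc = 0.187; 2.303*icorr*(ba+bc) = 2.303*5.155×10^-4*0.187 = 2.2200575×10^-4
Rp = 0.008362 / 2.2200575×10^-4 = 37.67 ohm*cm^2

37.67 ohm*cm^2


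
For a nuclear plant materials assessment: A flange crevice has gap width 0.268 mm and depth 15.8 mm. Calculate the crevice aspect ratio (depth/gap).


Aspect ratio = depth / gap
Ratio = 15.8 / 0.268 = 59.0

59.0


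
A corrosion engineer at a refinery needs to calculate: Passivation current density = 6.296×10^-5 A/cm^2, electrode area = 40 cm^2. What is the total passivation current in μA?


I = i_pass * A, then convert A → μA (×10^6)
I = 6.296×10^-5 * 40 * 10^6 = 2518.4 μA

2518.4 μA


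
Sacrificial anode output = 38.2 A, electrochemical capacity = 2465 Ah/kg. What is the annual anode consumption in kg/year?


Annual consumption = current * hours per year / capacity
Rate = 38.2 * 8760 / 2465 = 135.8 kg/year

135.8 kg/year


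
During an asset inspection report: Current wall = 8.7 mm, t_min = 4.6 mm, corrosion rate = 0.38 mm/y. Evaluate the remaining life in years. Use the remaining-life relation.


Apply the remaining-life relation: RL = (t_current − t_min) / CR
RL = (8.7 − 4.6) / 0.38 = 4.1 / 0.38 = 10.8 years

10.8 years


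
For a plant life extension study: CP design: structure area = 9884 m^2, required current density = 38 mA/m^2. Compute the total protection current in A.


I = area * current density, then convert mA → A (÷1000)
I = 9884 * 38 / 1000 = 375.59 A

375.59 A


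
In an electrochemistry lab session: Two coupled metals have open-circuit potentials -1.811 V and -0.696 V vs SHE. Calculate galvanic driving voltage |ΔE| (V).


Driving voltage is the absolute potential difference.
|ΔE| = |-1.811 − (-0.696)| = 1.115 V

1.115 V


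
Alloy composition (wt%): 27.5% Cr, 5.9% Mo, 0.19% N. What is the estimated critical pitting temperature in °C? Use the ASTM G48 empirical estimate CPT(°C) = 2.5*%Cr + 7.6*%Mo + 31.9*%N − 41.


Apply the ASTM G48 empirical CPT estimate: CPT(°C) = 2.5*%Cr + 7.6*%Mo + 31.9*%N − 41
2.5*27.5 = 68.75; 7.6*5.9 = 44.84; 31.9*0.19 = 6.061
CPT = 68.75 + 44.84 + 6.061 − 41 = 78.651 °C
Rounded to 0.1 °C: CPT ≈ 78.7 °C

78.7 °C


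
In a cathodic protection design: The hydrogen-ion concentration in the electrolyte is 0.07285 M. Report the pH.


pH = −log10[H+]
pH = −log10(0.07285) = 1.14

1.14


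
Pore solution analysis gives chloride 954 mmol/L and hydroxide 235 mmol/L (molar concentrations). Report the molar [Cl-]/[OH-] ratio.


Threshold parameter = [Cl-] / [OH-] (molar basis; both in mmol/L, so units cancel)
Ratio = 954 / 235 = 4.06

4.06


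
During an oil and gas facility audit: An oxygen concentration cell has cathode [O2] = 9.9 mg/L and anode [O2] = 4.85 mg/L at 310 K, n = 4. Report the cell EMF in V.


Apply the Nernst concentration-cell relation: E = (RT/nF)*ln(C_cathode/C_anode)
RT/nF = 8.314*310/(4*96485) = 0.00667808 V
ln(9.9/4.85) = 0.71356
E = 0.00667808 * 0.71356 = 0.00477 V

0.00477 V


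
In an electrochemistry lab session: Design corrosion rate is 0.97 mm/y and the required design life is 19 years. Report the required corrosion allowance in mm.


Corrosion allowance = CR × design life
CA = 0.97 * 19 = 18.43 mm

18.43 mm


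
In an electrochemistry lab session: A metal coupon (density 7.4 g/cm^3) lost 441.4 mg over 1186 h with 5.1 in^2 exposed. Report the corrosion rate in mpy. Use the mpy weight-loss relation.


Apply the mpy weight-loss relation: CR = 534 * W / (D * A * T)
Numerator: 534 * 441.4 = 235707.6
Denominator: 7.4 * 5.1 * 1186 = 44759.64
CR = 235707.6 / 44759.64 = 5.2661 mpy

5.2661 mpy


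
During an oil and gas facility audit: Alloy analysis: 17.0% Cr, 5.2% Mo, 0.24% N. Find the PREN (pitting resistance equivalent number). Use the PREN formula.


Apply the PREN formula: PREN = Cr + 3.3*Mo + 16*N
PREN = 17.0 + 3.3*5.2 + 16*0.24
PREN = 17.0 + 17.16 + 3.84 = 38.0

38.0


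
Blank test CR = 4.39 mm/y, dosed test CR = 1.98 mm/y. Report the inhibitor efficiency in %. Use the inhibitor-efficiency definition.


Apply the inhibitor-efficiency definition: IE = (CR_blank − CR_inh)/CR_blank × 100
IE = (4.39 − 1.98) / 4.39 × 100
IE = 2.41 / 4.39 × 100 = 54.9 %

54.9 %


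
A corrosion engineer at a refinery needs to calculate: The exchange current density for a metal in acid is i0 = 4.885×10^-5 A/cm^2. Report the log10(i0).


i0 = 4.885×10^-5 A/cm^2
log10(i0) = -4.311

-4.311


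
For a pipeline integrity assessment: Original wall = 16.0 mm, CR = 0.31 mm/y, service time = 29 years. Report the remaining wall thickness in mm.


Remaining wall = original − CR × time
t = 16.0 − 0.31*29 = 16.0 − 8.99 = 7.01 mm

7.01 mm


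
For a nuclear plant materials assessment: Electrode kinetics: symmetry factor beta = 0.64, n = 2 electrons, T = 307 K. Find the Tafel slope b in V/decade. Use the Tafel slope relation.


Apply the Tafel slope relation: b = 2.303*R*T/(beta*n*F)
Numerator: 2.303 * 8.314 * 307 = 5878.17
Denominator: 0.64 * 2 * 96485 = 123500.8
b = 5878.17 / 123500.8 = 0.0476 V/decade

0.0476 V/decade


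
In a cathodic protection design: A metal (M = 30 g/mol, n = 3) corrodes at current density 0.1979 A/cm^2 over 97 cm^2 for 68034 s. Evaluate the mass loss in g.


Apply Faraday's law: m = i*A*t*M / (n*F)
Total charge passed Q = i*A*t = 0.1979*97*68034 = 1306001.0742 C
m = Q*M/(n*F) = 1306001.0742*30/(3*96485) = 135.3579 g

135.3579 g


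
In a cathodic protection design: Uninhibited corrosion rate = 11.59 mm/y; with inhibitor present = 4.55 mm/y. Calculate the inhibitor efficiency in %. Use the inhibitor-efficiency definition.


Apply the inhibitor-efficiency definition: IE = (CR_blank − CR_inh)/CR_blank × 100
IE = (11.59 − 4.55) / 11.59 × 100
IE = 7.04 / 11.59 × 100 = 60.7 %

60.7 %


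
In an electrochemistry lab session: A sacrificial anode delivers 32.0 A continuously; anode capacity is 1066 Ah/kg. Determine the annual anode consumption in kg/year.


Annual consumption = current * hours per year / capacity
Rate = 32.0 * 8760 / 1066 = 263.0 kg/year

263.0 kg/year


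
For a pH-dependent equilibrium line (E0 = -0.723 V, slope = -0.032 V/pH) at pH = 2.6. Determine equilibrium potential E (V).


Apply the Pourbaix line equation: E = E0 + slope*pH
E = -0.723 + (-0.032)*2.6 = -0.723 + (-0.0832) = -0.8062 V
Rounded to 3 decimal places: E = -0.806 V

-0.806 V


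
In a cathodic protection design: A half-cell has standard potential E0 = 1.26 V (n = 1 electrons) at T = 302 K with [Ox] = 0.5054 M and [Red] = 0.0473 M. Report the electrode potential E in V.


Apply the Nernst equation: E = E0 + (RT/nF)*ln([Ox]/[Red])
Step 1: RT/nF = 8.314*302/(1*96485) = 0.02602299 V
Step 2: [Ox]/[Red] = 0.5054/0.0473 = 10.684989
Step 3: ln(10.684989) = 2.36884
Step 4: correction = 0.02602299 * 2.36884 = 0.062 V
E = 1.26 + 0.062 = 1.322 V

1.322 V


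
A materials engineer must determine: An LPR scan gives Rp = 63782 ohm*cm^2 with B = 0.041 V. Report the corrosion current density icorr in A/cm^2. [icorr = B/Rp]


Apply the Stern-Geary relation: icorr = B / Rp
icorr = 0.041 / 63782 = 6.428×10^-7 A/cm^2

6.428×10^-7 A/cm^2


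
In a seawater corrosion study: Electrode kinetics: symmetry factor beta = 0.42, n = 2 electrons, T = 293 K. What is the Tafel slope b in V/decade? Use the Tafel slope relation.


Apply the Tafel slope relation: b = 2.303*R*T/(beta*n*F)
Numerator: 2.303 * 8.314 * 293 = 5610.11
Denominator: 0.42 * 2 * 96485 = 81047.4
b = 5610.11 / 81047.4 = 0.0692 V/decade

0.0692 V/decade


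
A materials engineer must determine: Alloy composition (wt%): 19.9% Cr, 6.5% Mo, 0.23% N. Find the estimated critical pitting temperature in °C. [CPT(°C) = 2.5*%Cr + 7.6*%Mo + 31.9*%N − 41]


Apply the ASTM G48 empirical CPT estimate: CPT(°C) = 2.5*%Cr + 7.6*%Mo + 31.9*%N − 41
2.5*19.9 = 49.75; 7.6*6.5 = 49.4; 31.9*0.23 = 7.337
CPT = 49.75 + 49.4 + 7.337 − 41 = 65.487 °C
Rounded to 0.1 °C: CPT ≈ 65.5 °C

65.5 °C


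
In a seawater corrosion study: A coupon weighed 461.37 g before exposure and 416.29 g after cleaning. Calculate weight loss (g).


Weight loss = initial − final
WL = 461.37 − 416.29 = 45.08 g

45.08 g


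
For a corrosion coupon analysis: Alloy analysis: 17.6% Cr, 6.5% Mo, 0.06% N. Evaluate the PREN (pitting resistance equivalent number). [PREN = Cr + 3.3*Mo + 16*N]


Apply the PREN formula: PREN = Cr + 3.3*Mo + 16*N
PREN = 17.6 + 3.3*6.5 + 16*0.06
PREN = 17.6 + 21.45 + 0.96 = 40.01

40.01


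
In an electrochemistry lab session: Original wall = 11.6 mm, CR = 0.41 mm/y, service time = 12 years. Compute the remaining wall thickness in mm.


Remaining wall = original − CR × time
t = 11.6 − 0.41*12 = 11.6 − 4.92 = 6.68 mm

6.68 mm


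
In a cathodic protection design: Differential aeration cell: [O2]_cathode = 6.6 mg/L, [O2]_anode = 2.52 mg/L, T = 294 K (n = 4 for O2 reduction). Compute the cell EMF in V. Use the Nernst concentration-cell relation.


Apply the Nernst concentration-cell relation: E = (RT/nF)*ln(C_cathode/C_anode)
RT/nF = 8.314*294/(4*96485) = 0.00633341 V
ln(6.6/2.52) = 0.96281
E = 0.00633341 * 0.96281 = 0.0061 V

0.0061 V


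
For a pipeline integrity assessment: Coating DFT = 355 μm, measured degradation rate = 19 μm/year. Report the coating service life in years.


Service life = thickness / degradation rate
Life = 355 / 19 = 18.7 years

18.7 years


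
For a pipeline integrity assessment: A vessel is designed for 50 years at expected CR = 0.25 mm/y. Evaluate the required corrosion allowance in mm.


Corrosion allowance = CR × design life
CA = 0.25 * 50 = 12.5 mm

12.5 mm


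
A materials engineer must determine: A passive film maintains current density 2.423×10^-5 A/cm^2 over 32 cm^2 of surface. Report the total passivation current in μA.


I = i_pass * A, then convert A → μA (×10^6)
I = 2.423×10^-5 * 32 * 10^6 = 775.36 μA

775.36 μA


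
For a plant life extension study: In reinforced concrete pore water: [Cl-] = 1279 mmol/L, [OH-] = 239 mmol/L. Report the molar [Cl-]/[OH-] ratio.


Threshold parameter = [Cl-] / [OH-] (molar basis; both in mmol/L, so units cancel)
Ratio = 1279 / 239 = 5.35

5.35


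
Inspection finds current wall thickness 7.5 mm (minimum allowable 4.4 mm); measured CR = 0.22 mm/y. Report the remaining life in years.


Apply the remaining-life relation: RL = (t_current − t_min) / CR
RL = (7.5 − 4.4) / 0.22 = 3.1 / 0.22 = 14.1 years

14.1 years


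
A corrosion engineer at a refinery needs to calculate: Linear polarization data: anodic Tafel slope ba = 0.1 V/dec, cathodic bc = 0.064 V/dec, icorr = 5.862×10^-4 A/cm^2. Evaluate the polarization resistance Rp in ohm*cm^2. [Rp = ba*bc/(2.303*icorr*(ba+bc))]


Apply the Stern-Geary equation: Rp = ba*bc / (2.303*icorr*(ba+bc))
ba*bc = 0.1*0.064 = 0.0064
ba+bc = 0.164; 2.303*icorr*(ba+bc) = 2.303*5.862×10^-4*0.164 = 2.2140305×10^-4
Rp = 0.0064 / 2.2140305×10^-4 = 28.9 ohm*cm^2

28.9 ohm*cm^2


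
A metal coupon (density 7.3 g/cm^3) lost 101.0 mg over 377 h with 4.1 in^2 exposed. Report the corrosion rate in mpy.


Apply the mpy weight-loss relation: CR = 534 * W / (D * A * T)
Numerator: 534 * 101.0 = 53934.0
Denominator: 7.3 * 4.1 * 377 = 11283.61
CR = 53934.0 / 11283.61 = 4.7799 mpy

4.7799 mpy


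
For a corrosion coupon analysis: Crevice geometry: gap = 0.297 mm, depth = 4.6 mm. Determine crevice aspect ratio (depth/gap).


Aspect ratio = depth / gap
Ratio = 4.6 / 0.297 = 15.5

15.5


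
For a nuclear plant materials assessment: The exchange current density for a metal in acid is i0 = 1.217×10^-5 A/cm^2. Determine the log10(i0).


i0 = 1.217×10^-5 A/cm^2
log10(i0) = -4.915

-4.915


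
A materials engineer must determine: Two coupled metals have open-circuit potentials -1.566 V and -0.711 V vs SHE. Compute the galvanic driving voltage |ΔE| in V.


Driving voltage is the absolute potential difference.
|ΔE| = |-1.566 − (-0.711)| = 0.855 V

0.855 V


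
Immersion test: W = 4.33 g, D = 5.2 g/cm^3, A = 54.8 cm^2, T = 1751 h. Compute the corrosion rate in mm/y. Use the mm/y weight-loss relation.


Apply the mm/y weight-loss relation: CR = 87600 * W / (D * A * T)
Numerator: 87600 * 4.33 = 379308.0
Denominator: 5.2 * 54.8 * 1751 = 498964.96
CR = 379308.0 / 498964.96 = 0.76019 mm/y

0.76019 mm/y


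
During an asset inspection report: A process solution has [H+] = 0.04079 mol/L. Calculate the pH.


pH = −log10[H+]
pH = −log10(0.04079) = 1.39

1.39


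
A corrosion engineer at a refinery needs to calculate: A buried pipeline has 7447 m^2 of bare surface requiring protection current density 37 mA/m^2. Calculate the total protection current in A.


I = area * current density, then convert mA → A (÷1000)
I = 7447 * 37 / 1000 = 275.54 A

275.54 A


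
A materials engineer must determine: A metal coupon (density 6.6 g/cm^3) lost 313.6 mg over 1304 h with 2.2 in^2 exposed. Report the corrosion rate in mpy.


Apply the mpy weight-loss relation: CR = 534 * W / (D * A * T)
Numerator: 534 * 313.6 = 167462.4
Denominator: 6.6 * 2.2 * 1304 = 18934.08
CR = 167462.4 / 18934.08 = 8.844 mpy

8.844 mpy


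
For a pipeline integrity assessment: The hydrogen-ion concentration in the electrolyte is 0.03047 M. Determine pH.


pH = −log10[H+]
pH = −log10(0.03047) = 1.52

1.52


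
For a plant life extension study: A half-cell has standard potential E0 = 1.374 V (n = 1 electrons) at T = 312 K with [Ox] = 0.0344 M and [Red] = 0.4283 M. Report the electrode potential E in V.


Apply the Nernst equation: E = E0 + (RT/nF)*ln([Ox]/[Red])
Step 1: RT/nF = 8.314*312/(1*96485) = 0.02688468 V
Step 2: [Ox]/[Red] = 0.0344/0.4283 = 0.080318
Step 3: ln(0.080318) = -2.521762
Step 4: correction = 0.02688468 * -2.521762 = -0.0678 V
E = 1.374 + -0.0678 = 1.3062 V

1.3062 V


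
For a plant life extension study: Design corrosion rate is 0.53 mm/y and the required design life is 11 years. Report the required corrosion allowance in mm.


Corrosion allowance = CR × design life
CA = 0.53 * 11 = 5.83 mm

5.83 mm


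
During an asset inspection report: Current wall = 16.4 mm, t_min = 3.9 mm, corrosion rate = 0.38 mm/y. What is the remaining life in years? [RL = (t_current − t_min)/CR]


Apply the remaining-life relation: RL = (t_current − t_min) / CR
RL = (16.4 − 3.9) / 0.38 = 12.5 / 0.38 = 32.9 years

32.9 years


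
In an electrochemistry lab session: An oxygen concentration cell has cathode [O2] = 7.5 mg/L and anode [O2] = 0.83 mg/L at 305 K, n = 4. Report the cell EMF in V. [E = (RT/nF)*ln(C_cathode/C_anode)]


Apply the Nernst concentration-cell relation: E = (RT/nF)*ln(C_cathode/C_anode)
RT/nF = 8.314*305/(4*96485) = 0.00657037 V
ln(7.5/0.83) = 2.20123
E = 0.00657037 * 2.20123 = 0.01446 V

0.01446 V


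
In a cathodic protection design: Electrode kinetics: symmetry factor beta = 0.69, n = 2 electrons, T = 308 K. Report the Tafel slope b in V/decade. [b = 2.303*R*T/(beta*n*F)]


Apply the Tafel slope relation: b = 2.303*R*T/(beta*n*F)
Numerator: 2.303 * 8.314 * 308 = 5897.32
Denominator: 0.69 * 2 * 96485 = 133149.3
b = 5897.32 / 133149.3 = 0.044 V/decade

0.044 V/decade


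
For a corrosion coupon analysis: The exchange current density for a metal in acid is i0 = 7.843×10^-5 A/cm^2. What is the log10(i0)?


i0 = 7.843×10^-5 A/cm^2
log10(i0) = -4.106

-4.106


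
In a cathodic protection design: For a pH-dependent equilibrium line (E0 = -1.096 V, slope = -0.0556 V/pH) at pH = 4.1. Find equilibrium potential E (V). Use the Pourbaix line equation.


Apply the Pourbaix line equation: E = E0 + slope*pH
E = -1.096 + (-0.0556)*4.1 = -1.096 + (-0.22796) = -1.32396 V
Rounded to 3 decimal places: E = -1.324 V

-1.324 V


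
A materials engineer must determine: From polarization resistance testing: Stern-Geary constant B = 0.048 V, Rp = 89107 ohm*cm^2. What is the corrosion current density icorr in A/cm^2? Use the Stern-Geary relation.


Apply the Stern-Geary relation: icorr = B / Rp
icorr = 0.048 / 89107 = 5.387×10^-7 A/cm^2

5.387×10^-7 A/cm^2


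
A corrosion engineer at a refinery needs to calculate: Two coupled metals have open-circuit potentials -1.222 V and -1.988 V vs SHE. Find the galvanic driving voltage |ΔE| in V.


Driving voltage is the absolute potential difference.
|ΔE| = |-1.222 − (-1.988)| = 0.766 V

0.766 V


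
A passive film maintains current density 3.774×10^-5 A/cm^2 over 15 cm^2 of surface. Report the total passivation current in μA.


I = i_pass * A, then convert A → μA (×10^6)
I = 3.774×10^-5 * 15 * 10^6 = 566.1 μA

566.1 μA


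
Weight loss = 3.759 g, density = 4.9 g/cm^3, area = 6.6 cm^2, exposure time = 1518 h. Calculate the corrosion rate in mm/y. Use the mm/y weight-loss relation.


Apply the mm/y weight-loss relation: CR = 87600 * W / (D * A * T)
Numerator: 87600 * 3.759 = 329288.4
Denominator: 4.9 * 6.6 * 1518 = 49092.12
CR = 329288.4 / 49092.12 = 6.707561 mm/y

6.707561 mm/y


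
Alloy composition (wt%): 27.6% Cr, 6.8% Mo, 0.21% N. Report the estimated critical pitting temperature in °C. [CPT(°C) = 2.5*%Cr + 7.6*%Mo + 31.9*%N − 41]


Apply the ASTM G48 empirical CPT estimate: CPT(°C) = 2.5*%Cr + 7.6*%Mo + 31.9*%N − 41
2.5*27.6 = 69; 7.6*6.8 = 51.68; 31.9*0.21 = 6.699
CPT = 69 + 51.68 + 6.699 − 41 = 86.379 °C
Rounded to 0.1 °C: CPT ≈ 86.4 °C

86.4 °C


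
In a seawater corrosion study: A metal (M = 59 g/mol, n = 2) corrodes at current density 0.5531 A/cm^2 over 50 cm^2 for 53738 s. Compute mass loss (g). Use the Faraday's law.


Apply Faraday's law: m = i*A*t*M / (n*F)
Total charge passed Q = i*A*t = 0.5531*50*53738 = 1486124.39 C
m = Q*M/(n*F) = 1486124.39*59/(2*96485) = 454.378 g

454.378 g


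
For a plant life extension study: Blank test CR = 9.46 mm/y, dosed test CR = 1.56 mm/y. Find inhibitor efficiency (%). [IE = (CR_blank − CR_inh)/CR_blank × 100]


Apply the inhibitor-efficiency definition: IE = (CR_blank − CR_inh)/CR_blank × 100
IE = (9.46 − 1.56) / 9.46 × 100
IE = 7.9 / 9.46 × 100 = 83.5 %

83.5 %


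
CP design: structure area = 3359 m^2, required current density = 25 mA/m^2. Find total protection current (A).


I = area * current density, then convert mA → A (÷1000)
I = 3359 * 25 / 1000 = 83.98 A

83.98 A


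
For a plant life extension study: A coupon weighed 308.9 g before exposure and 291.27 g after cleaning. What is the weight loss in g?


Weight loss = initial − final
WL = 308.9 − 291.27 = 17.63 g

17.63 g


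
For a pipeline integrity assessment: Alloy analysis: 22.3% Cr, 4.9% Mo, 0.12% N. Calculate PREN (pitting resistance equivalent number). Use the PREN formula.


Apply the PREN formula: PREN = Cr + 3.3*Mo + 16*N
PREN = 22.3 + 3.3*4.9 + 16*0.12
PREN = 22.3 + 16.17 + 1.92 = 40.39

40.39


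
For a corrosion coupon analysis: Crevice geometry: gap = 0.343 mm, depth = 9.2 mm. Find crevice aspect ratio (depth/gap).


Aspect ratio = depth / gap
Ratio = 9.2 / 0.343 = 26.8

26.8


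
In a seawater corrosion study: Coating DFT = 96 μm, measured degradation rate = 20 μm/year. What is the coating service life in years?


Service life = thickness / degradation rate
Life = 96 / 20 = 4.8 years

4.8 years


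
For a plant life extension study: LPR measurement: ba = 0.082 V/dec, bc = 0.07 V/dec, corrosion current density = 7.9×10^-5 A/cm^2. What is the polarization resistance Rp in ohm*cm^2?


Apply the Stern-Geary equation: Rp = ba*bc / (2.303*icorr*(ba+bc))
ba*bc = 0.082*0.07 = 0.00574
ba+bc = 0.152; 2.303*icorr*(ba+bc) = 2.303*7.9×10^-5*0.152 = 2.7654424×10^-5
Rp = 0.00574 / 2.7654424×10^-5 = 207.6 ohm*cm^2

207.6 ohm*cm^2


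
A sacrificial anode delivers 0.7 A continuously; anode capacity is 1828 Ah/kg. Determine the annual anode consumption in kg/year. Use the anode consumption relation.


Annual consumption = current * hours per year / capacity
Rate = 0.7 * 8760 / 1828 = 3.4 kg/year

3.4 kg/year


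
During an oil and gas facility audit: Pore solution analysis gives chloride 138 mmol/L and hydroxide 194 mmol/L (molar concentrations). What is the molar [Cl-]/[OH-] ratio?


Threshold parameter = [Cl-] / [OH-] (molar basis; both in mmol/L, so units cancel)
Ratio = 138 / 194 = 0.71

0.71


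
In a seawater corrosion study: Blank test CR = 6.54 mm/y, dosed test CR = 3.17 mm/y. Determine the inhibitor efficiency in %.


Apply the inhibitor-efficiency definition: IE = (CR_blank − CR_inh)/CR_blank × 100
IE = (6.54 − 3.17) / 6.54 × 100
IE = 3.37 / 6.54 × 100 = 51.5 %

51.5 %


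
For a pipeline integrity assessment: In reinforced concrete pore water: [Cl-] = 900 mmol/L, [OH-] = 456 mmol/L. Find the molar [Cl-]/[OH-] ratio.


Threshold parameter = [Cl-] / [OH-] (molar basis; both in mmol/L, so units cancel)
Ratio = 900 / 456 = 1.97

1.97


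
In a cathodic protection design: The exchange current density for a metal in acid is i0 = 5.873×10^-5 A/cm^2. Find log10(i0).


i0 = 5.873×10^-5 A/cm^2
log10(i0) = -4.231

-4.231


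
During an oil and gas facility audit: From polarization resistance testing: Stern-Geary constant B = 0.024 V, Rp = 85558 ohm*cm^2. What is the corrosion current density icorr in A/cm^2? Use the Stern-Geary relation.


Apply the Stern-Geary relation: icorr = B / Rp
icorr = 0.024 / 85558 = 2.805×10^-7 A/cm^2

2.805×10^-7 A/cm^2


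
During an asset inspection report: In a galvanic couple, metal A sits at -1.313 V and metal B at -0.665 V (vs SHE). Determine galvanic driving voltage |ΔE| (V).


Driving voltage is the absolute potential difference.
|ΔE| = |-1.313 − (-0.665)| = 0.648 V

0.648 V


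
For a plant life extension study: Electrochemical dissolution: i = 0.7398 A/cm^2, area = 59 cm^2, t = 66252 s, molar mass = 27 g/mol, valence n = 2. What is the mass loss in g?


Apply Faraday's law: m = i*A*t*M / (n*F)
Total charge passed Q = i*A*t = 0.7398*59*66252 = 2891780.5464 C
m = Q*M/(n*F) = 2891780.5464*27/(2*96485) = 404.6125 g

404.6125 g


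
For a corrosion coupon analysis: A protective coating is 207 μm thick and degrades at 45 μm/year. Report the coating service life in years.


Service life = thickness / degradation rate
Life = 207 / 45 = 4.6 years

4.6 years


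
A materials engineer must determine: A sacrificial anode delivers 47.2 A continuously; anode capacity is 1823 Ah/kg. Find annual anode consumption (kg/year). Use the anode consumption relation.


Annual consumption = current * hours per year / capacity
Rate = 47.2 * 8760 / 1823 = 226.8 kg/year

226.8 kg/year


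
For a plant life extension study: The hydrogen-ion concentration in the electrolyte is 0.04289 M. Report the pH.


pH = −log10[H+]
pH = −log10(0.04289) = 1.37

1.37


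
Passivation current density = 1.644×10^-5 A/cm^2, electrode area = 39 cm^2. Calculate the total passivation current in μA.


I = i_pass * A, then convert A → μA (×10^6)
I = 1.644×10^-5 * 39 * 10^6 = 641.16 μA

641.16 μA


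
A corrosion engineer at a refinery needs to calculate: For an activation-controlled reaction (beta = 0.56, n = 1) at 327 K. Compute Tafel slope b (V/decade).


Apply the Tafel slope relation: b = 2.303*R*T/(beta*n*F)
Numerator: 2.303 * 8.314 * 327 = 6261.12
Denominator: 0.56 * 1 * 96485 = 54031.6
b = 6261.12 / 54031.6 = 0.116 V/decade

0.116 V/decade


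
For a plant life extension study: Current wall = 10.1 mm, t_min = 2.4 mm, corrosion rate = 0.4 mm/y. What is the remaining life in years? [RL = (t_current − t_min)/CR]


Apply the remaining-life relation: RL = (t_current − t_min) / CR
RL = (10.1 − 2.4) / 0.4 = 7.7 / 0.4 = 19.3 years

19.3 years


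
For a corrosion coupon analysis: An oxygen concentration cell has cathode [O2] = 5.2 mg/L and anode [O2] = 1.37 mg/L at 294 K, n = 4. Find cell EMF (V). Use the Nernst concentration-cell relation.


Apply the Nernst concentration-cell relation: E = (RT/nF)*ln(C_cathode/C_anode)
RT/nF = 8.314*294/(4*96485) = 0.00633341 V
ln(5.2/1.37) = 1.33385
E = 0.00633341 * 1.33385 = 0.00845 V

0.00845 V


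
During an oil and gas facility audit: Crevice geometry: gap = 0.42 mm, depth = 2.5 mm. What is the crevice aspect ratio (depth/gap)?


Aspect ratio = depth / gap
Ratio = 2.5 / 0.42 = 6.0

6.0


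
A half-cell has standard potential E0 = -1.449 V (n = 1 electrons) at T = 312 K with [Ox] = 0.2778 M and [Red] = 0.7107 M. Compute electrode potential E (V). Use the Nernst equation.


Apply the Nernst equation: E = E0 + (RT/nF)*ln([Ox]/[Red])
Step 1: RT/nF = 8.314*312/(1*96485) = 0.02688468 V
Step 2: [Ox]/[Red] = 0.2778/0.7107 = 0.390882
Step 3: ln(0.390882) = -0.93935
Step 4: correction = 0.02688468 * -0.93935 = -0.025 V
E = -1.449 + -0.025 = -1.474 V

-1.474 V


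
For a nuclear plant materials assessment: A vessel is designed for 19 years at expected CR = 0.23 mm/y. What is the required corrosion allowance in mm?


Corrosion allowance = CR × design life
CA = 0.23 * 19 = 4.37 mm

4.37 mm


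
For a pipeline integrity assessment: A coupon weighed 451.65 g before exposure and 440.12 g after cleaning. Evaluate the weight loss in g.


Weight loss = initial − final
WL = 451.65 − 440.12 = 11.53 g

11.53 g


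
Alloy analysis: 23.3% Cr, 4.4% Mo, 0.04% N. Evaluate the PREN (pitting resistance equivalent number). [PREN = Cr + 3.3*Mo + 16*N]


Apply the PREN formula: PREN = Cr + 3.3*Mo + 16*N
PREN = 23.3 + 3.3*4.4 + 16*0.04
PREN = 23.3 + 14.52 + 0.64 = 38.46

38.46


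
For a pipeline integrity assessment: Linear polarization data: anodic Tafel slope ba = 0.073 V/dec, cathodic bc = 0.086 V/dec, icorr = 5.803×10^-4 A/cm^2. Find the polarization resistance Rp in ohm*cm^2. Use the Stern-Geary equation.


Apply the Stern-Geary equation: Rp = ba*bc / (2.303*icorr*(ba+bc))
ba*bc = 0.073*0.086 = 0.006278
ba+bc = 0.159; 2.303*icorr*(ba+bc) = 2.303*5.803×10^-4*0.159 = 2.1249251×10^-4
Rp = 0.006278 / 2.1249251×10^-4 = 29.54 ohm*cm^2

29.54 ohm*cm^2


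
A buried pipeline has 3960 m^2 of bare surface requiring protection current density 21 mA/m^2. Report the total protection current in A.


I = area * current density, then convert mA → A (÷1000)
I = 3960 * 21 / 1000 = 83.16 A

83.16 A


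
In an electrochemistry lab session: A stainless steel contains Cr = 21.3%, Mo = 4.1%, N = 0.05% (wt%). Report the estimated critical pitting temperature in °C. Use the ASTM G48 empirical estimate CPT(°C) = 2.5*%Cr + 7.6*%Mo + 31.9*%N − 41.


Apply the ASTM G48 empirical CPT estimate: CPT(°C) = 2.5*%Cr + 7.6*%Mo + 31.9*%N − 41
2.5*21.3 = 53.25; 7.6*4.1 = 31.16; 31.9*0.05 = 1.595
CPT = 53.25 + 31.16 + 1.595 − 41 = 45.005 °C
Rounded to 0.1 °C: CPT ≈ 45.0 °C

45.0 °C


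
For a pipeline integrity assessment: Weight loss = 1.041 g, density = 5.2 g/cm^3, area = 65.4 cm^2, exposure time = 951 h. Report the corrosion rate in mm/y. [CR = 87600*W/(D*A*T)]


Apply the mm/y weight-loss relation: CR = 87600 * W / (D * A * T)
Numerator: 87600 * 1.041 = 91191.6
Denominator: 5.2 * 65.4 * 951 = 323416.08
CR = 91191.6 / 323416.08 = 0.282 mm/y

0.282 mm/y


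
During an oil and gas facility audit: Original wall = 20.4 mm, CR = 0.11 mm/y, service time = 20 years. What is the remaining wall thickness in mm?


Remaining wall = original − CR × time
t = 20.4 − 0.11*20 = 20.4 − 2.2 = 18.2 mm

18.2 mm


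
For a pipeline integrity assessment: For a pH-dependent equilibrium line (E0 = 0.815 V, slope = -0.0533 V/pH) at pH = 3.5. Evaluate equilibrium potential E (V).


Apply the Pourbaix line equation: E = E0 + slope*pH
E = 0.815 + (-0.0533)*3.5 = 0.815 + (-0.18655) = 0.62845 V
Rounded to 4 decimal places: E = 0.6285 V

0.6285 V


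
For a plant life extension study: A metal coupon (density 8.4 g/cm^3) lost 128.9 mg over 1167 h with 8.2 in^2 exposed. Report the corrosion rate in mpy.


Apply the mpy weight-loss relation: CR = 534 * W / (D * A * T)
Numerator: 534 * 128.9 = 68832.6
Denominator: 8.4 * 8.2 * 1167 = 80382.96
CR = 68832.6 / 80382.96 = 0.85631 mpy

0.85631 mpy


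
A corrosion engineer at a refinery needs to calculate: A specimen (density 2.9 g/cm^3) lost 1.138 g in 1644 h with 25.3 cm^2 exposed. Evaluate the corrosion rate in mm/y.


Apply the mm/y weight-loss relation: CR = 87600 * W / (D * A * T)
Numerator: 87600 * 1.138 = 99688.8
Denominator: 2.9 * 25.3 * 1644 = 120620.28
CR = 99688.8 / 120620.28 = 0.82647 mm/y

0.82647 mm/y


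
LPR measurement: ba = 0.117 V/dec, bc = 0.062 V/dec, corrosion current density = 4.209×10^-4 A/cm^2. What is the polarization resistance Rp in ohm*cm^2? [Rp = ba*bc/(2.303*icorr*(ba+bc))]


Apply the Stern-Geary equation: Rp = ba*bc / (2.303*icorr*(ba+bc))
ba*bc = 0.117*0.062 = 0.007254
ba+bc = 0.179; 2.303*icorr*(ba+bc) = 2.303*4.209×10^-4*0.179 = 1.7351055×10^-4
Rp = 0.007254 / 1.7351055×10^-4 = 41.81 ohm*cm^2

41.81 ohm*cm^2


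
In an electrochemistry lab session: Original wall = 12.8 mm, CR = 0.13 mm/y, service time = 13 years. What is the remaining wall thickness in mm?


Remaining wall = original − CR × time
t = 12.8 − 0.13*13 = 12.8 − 1.69 = 11.11 mm

11.11 mm


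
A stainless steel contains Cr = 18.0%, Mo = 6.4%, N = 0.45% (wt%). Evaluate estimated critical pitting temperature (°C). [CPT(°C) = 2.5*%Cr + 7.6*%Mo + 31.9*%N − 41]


Apply the ASTM G48 empirical CPT estimate: CPT(°C) = 2.5*%Cr + 7.6*%Mo + 31.9*%N − 41
2.5*18.0 = 45; 7.6*6.4 = 48.64; 31.9*0.45 = 14.355
CPT = 45 + 48.64 + 14.355 − 41 = 66.995 °C
Rounded to 0.1 °C: CPT ≈ 67.0 °C

67.0 °C


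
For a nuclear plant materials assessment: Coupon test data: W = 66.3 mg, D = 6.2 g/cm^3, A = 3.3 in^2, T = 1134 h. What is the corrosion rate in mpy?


Apply the mpy weight-loss relation: CR = 534 * W / (D * A * T)
Numerator: 534 * 66.3 = 35404.2
Denominator: 6.2 * 3.3 * 1134 = 23201.64
CR = 35404.2 / 23201.64 = 1.52594 mpy

1.52594 mpy


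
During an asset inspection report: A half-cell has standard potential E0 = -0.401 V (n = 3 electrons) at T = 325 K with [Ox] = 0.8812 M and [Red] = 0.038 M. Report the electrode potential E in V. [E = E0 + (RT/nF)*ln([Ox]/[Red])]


Apply the Nernst equation: E = E0 + (RT/nF)*ln([Ox]/[Red])
Step 1: RT/nF = 8.314*325/(3*96485) = 0.00933496 V
Step 2: [Ox]/[Red] = 0.8812/0.038 = 23.189474
Step 3: ln(23.189474) = 3.143698
Step 4: correction = 0.00933496 * 3.143698 = 0.0293 V
E = -0.401 + 0.0293 = -0.3717 V

-0.3717 V


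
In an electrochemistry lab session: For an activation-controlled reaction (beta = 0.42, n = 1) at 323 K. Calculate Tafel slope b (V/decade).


Apply the Tafel slope relation: b = 2.303*R*T/(beta*n*F)
Numerator: 2.303 * 8.314 * 323 = 6184.53
Denominator: 0.42 * 1 * 96485 = 40523.7
b = 6184.53 / 40523.7 = 0.153 V/decade

0.153 V/decade


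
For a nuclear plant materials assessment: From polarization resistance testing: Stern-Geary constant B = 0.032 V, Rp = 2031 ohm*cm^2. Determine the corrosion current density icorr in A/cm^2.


Apply the Stern-Geary relation: icorr = B / Rp
icorr = 0.032 / 2031 = 1.576×10^-5 A/cm^2

1.576×10^-5 A/cm^2


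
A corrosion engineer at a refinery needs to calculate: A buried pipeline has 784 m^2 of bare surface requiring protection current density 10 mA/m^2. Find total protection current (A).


I = area * current density, then convert mA → A (÷1000)
I = 784 * 10 / 1000 = 7.84 A

7.84 A


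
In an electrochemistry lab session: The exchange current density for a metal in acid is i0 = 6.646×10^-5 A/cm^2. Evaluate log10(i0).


i0 = 6.646×10^-5 A/cm^2
log10(i0) = -4.177

-4.177


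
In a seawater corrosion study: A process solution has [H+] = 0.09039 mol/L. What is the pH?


pH = −log10[H+]
pH = −log10(0.09039) = 1.04

1.04


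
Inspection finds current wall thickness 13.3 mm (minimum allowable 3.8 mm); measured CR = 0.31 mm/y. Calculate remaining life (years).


Apply the remaining-life relation: RL = (t_current − t_min) / CR
RL = (13.3 − 3.8) / 0.31 = 9.5 / 0.31 = 30.6 years

30.6 years


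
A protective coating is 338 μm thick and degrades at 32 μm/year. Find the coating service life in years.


Service life = thickness / degradation rate
Life = 338 / 32 = 10.6 years

10.6 years


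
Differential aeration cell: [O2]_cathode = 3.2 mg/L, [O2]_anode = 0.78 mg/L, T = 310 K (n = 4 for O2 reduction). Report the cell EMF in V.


Apply the Nernst concentration-cell relation: E = (RT/nF)*ln(C_cathode/C_anode)
RT/nF = 8.314*310/(4*96485) = 0.00667808 V
ln(3.2/0.78) = 1.41161
E = 0.00667808 * 1.41161 = 0.00943 V

0.00943 V


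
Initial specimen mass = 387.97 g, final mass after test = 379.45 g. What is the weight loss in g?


Weight loss = initial − final
WL = 387.97 − 379.45 = 8.52 g

8.52 g


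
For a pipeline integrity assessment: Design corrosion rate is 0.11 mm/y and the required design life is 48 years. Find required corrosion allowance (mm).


Corrosion allowance = CR × design life
CA = 0.11 * 48 = 5.28 mm

5.28 mm


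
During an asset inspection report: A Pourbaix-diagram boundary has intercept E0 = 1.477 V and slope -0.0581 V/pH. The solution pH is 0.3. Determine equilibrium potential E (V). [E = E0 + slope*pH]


Apply the Pourbaix line equation: E = E0 + slope*pH
E = 1.477 + (-0.0581)*0.3 = 1.477 + (-0.01743) = 1.45957 V
Rounded to 4 decimal places: E = 1.4596 V

1.4596 V


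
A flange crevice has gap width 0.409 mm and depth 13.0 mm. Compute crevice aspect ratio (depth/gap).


Aspect ratio = depth / gap
Ratio = 13.0 / 0.409 = 31.8

31.8


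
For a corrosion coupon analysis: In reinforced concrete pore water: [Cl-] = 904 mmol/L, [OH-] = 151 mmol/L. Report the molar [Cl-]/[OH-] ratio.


Threshold parameter = [Cl-] / [OH-] (molar basis; both in mmol/L, so units cancel)
Ratio = 904 / 151 = 5.99

5.99


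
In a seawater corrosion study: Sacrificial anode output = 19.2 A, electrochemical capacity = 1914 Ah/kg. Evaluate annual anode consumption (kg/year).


Annual consumption = current * hours per year / capacity
Rate = 19.2 * 8760 / 1914 = 87.9 kg/year

87.9 kg/year


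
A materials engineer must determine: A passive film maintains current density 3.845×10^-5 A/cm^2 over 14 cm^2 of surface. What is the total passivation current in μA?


I = i_pass * A, then convert A → μA (×10^6)
I = 3.845×10^-5 * 14 * 10^6 = 538.3 μA

538.3 μA


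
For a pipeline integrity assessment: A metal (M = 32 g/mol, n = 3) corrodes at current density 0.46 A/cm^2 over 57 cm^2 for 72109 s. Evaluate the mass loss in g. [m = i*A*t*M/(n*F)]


Apply Faraday's law: m = i*A*t*M / (n*F)
Total charge passed Q = i*A*t = 0.46*57*72109 = 1890697.98 C
m = Q*M/(n*F) = 1890697.98*32/(3*96485) = 209.02156 g

209.02156 g


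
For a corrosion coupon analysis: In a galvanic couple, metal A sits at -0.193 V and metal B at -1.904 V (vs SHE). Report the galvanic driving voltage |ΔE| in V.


Driving voltage is the absolute potential difference.
|ΔE| = |-0.193 − (-1.904)| = 1.711 V

1.711 V


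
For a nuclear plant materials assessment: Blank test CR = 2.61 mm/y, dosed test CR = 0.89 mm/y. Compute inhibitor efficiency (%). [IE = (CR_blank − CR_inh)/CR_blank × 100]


Apply the inhibitor-efficiency definition: IE = (CR_blank − CR_inh)/CR_blank × 100
IE = (2.61 − 0.89) / 2.61 × 100
IE = 1.72 / 2.61 × 100 = 65.9 %

65.9 %


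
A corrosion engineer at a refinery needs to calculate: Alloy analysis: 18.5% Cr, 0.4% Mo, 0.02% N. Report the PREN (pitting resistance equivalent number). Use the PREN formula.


Apply the PREN formula: PREN = Cr + 3.3*Mo + 16*N
PREN = 18.5 + 3.3*0.4 + 16*0.02
PREN = 18.5 + 1.32 + 0.32 = 20.14

20.14


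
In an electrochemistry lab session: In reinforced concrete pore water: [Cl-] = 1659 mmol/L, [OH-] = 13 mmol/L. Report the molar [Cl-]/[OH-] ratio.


Threshold parameter = [Cl-] / [OH-] (molar basis; both in mmol/L, so units cancel)
Ratio = 1659 / 13 = 127.62

127.62


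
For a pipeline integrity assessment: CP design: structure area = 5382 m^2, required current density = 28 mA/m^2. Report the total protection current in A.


I = area * current density, then convert mA → A (÷1000)
I = 5382 * 28 / 1000 = 150.7 A

150.7 A


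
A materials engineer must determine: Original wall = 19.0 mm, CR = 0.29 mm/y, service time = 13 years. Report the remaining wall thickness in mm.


Remaining wall = original − CR × time
t = 19.0 − 0.29*13 = 19.0 − 3.77 = 15.23 mm

15.23 mm


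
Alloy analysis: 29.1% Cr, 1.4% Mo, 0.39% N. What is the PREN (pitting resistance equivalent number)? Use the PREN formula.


Apply the PREN formula: PREN = Cr + 3.3*Mo + 16*N
PREN = 29.1 + 3.3*1.4 + 16*0.39
PREN = 29.1 + 4.62 + 6.24 = 39.96

39.96


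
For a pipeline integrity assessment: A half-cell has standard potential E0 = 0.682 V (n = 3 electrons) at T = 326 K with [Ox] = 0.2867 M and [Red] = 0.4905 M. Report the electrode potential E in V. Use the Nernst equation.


Apply the Nernst equation: E = E0 + (RT/nF)*ln([Ox]/[Red])
Step 1: RT/nF = 8.314*326/(3*96485) = 0.00936368 V
Step 2: [Ox]/[Red] = 0.2867/0.4905 = 0.584506
Step 3: ln(0.584506) = -0.536988
Step 4: correction = 0.00936368 * -0.536988 = -0.005 V
E = 0.682 + -0.005 = 0.677 V

0.677 V


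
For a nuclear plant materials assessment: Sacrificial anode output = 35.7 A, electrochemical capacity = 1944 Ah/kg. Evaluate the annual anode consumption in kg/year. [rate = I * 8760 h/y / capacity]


Annual consumption = current * hours per year / capacity
Rate = 35.7 * 8760 / 1944 = 160.9 kg/year

160.9 kg/year


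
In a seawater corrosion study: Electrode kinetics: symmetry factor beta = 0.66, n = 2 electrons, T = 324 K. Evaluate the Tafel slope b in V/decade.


Apply the Tafel slope relation: b = 2.303*R*T/(beta*n*F)
Numerator: 2.303 * 8.314 * 324 = 6203.67
Denominator: 0.66 * 2 * 96485 = 127360.2
b = 6203.67 / 127360.2 = 0.0487 V/decade

0.0487 V/decade


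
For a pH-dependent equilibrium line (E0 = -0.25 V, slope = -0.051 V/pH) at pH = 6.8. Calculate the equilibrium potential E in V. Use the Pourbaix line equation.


Apply the Pourbaix line equation: E = E0 + slope*pH
E = -0.25 + (-0.051)*6.8 = -0.25 + (-0.3468) = -0.5968 V
Rounded to 4 decimal places: E = -0.5968 V

-0.5968 V


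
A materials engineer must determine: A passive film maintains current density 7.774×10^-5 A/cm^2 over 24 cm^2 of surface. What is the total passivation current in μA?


I = i_pass * A, then convert A → μA (×10^6)
I = 7.774×10^-5 * 24 * 10^6 = 1865.76 μA

1865.76 μA
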